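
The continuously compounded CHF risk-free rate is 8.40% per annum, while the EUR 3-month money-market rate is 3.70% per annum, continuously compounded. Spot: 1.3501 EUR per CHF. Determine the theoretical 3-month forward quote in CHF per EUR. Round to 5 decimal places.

T = 3/12 years.
Growth of 1 EUR over T: e^(0.0370×3/12) = 1.0092929.
Growth of 1 CHF over T: e^(0.0840×3/12) = 1.0212221.
CIP: F = S · (grow EUR)/(grow CHF) = 1.3501 × 1.0092929/1.0212221 = 1.334329 EUR per CHF.
Quoted the other way: 1/1.334329 = 0.74944 CHF per EUR.

0.74944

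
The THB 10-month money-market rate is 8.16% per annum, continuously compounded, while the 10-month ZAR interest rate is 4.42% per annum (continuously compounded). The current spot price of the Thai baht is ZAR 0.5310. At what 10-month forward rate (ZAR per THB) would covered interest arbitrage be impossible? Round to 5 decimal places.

0.51471

T = 10/12 years.
ZAR accumulates by e^(0.0442×10/12) = 1.0375201.
Growth of 1 THB over T: e^(0.0816×10/12) = 1.0703653.
So F = 0.531 × 1.0375201 / 1.0703653 = 0.5147057 (ZAR/THB).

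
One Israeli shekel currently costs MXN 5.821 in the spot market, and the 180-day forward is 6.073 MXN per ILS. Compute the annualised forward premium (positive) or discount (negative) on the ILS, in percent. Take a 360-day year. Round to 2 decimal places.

T = 180/360 years.
Period premium: (6.073 − 5.821)/5.821 = 0.0432915.
×(1/T) gives 8.66% p.a.

+8.66%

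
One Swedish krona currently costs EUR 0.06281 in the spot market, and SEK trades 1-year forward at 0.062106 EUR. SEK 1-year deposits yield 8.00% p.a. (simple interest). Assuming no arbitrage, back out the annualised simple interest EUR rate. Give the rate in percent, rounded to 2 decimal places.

6.79%

T = 1 year.
By CIP, F/S equals the EUR-to-SEK growth ratio: 0.062106/0.06281 = 0.9887916.
SEK growth factor: 1 + 0.0800×1 = 1.080000.
So the EUR growth factor = 1.0678949.
(1.0678949 − 1)/T = 0.067895, i.e. 6.79%.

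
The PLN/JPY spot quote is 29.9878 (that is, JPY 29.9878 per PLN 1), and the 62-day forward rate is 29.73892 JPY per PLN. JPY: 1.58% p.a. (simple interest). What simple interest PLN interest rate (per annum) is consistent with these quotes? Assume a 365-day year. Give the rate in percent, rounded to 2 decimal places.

6.52%

T = 62/365 years.
By CIP, F/S equals the JPY-to-PLN growth ratio: 29.73892/29.9878 = 0.9917006.
The JPY side grows by 1 + 0.0158×62/365 = 1.0026838.
That pins the PLN growth at 1.0110751.
(1.0110751 − 1)/T = 0.065200, i.e. 6.52%.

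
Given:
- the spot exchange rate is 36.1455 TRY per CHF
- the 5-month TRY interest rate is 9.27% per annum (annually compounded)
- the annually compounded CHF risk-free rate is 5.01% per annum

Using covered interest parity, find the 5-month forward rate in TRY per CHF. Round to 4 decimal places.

36.7494

T = 5/12 years.
TRY accumulates by (1 + 0.0927)^(5/12) = 1.0376289.
Growth of 1 CHF over T: (1 + 0.0501)^(5/12) = 1.02057778.
Forward (TRY per CHF) = 36.1455 × 1.0376289 / 1.02057778 = 36.749394.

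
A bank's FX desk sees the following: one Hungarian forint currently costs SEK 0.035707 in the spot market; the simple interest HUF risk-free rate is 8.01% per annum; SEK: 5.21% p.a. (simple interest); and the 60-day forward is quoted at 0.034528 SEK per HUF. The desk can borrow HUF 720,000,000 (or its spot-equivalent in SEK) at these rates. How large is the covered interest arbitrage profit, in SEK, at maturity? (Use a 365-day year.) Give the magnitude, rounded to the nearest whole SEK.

T = 60/365 years.
Route A — deposit HUF, sell forward: 720,000,000 × 1.0131671233 × 0.034528 = SEK 25,187,496.79.
Route B — convert at spot, deposit SEK: 720,000,000 × 0.035707 × 1.0085643836 = SEK 25,929,222.08.
The quoted forward undervalues HUF, so borrow HUF, convert to SEK at spot, deposit the SEK at 5.21%, and buy HUF forward at 0.034528 to cover the loan.
Profit = 25,929,222.08 − 25,187,496.79 = SEK 741,725.

SEK 741,725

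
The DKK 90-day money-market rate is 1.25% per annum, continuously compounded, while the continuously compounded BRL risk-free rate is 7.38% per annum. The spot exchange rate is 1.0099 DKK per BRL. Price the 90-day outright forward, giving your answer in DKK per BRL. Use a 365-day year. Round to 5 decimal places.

0.99475

T = 90/365 years.
DKK growth factor: e^(0.0125×90/365) = 1.0030869.
BRL growth factor: e^(0.0738×90/365) = 1.0183638.
Forward (DKK per BRL) = 1.0099 × 1.0030869 / 1.0183638 = 0.9947501.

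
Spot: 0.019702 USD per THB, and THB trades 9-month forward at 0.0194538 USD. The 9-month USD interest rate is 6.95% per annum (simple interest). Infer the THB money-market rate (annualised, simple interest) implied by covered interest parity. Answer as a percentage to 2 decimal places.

8.74%

T = 9/12 years.
F/S = 0.0194538/0.019702 = 0.9874023 = (growth of USD) / (growth of THB).
The USD side grows by 1 + 0.0695×9/12 = 1.052125.
Hence g_THB = 1.0655485.
r = (1.0655485 − 1)/(9/12) = 0.087398 → 8.74%.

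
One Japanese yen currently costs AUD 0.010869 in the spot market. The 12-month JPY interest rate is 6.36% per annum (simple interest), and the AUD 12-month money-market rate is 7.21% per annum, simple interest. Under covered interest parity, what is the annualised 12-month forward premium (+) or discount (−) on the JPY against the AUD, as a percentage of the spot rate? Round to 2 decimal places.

+0.80%

T = 1 year.
F = S · g_AUD/g_JPY = 0.010869 × 1.072100/1.063600 = 0.010955862.
Annualised premium = (F − S)/S × (1/T) = (0.010955862 − 0.010869)/0.010869 ÷ 1 = 0.80%.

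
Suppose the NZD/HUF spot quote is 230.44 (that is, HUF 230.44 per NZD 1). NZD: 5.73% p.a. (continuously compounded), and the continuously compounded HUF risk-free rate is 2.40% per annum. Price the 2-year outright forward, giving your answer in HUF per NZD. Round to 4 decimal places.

215.5926

T = 2 years.
Growth of 1 HUF over T: e^(0.0240×2) = 1.049170655.
NZD accumulates by e^(0.0573×2) = 1.121424778.
So F = 230.44 × 1.049170655 / 1.121424778 = 215.592602 (HUF/NZD).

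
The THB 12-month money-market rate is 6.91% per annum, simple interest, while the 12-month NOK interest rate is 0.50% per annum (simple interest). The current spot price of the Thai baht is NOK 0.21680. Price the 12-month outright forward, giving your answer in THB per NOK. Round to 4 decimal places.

T = 1 year.
Growth of 1 NOK over T: 1 + 0.0050×1 = 1.005000.
THB accumulates by 1 + 0.0691×1 = 1.069100.
Forward (NOK per THB) = 0.2168 × 1.005000 / 1.069100 = 0.2038013.
Quoted the other way: 1/0.2038013 = 4.9067 THB per NOK.

4.9067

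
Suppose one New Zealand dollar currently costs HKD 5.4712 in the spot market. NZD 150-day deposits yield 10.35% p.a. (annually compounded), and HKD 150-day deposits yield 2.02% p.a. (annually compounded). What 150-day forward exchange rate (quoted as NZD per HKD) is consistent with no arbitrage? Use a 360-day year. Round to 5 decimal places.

T = 150/360 years.
Growth of 1 HKD over T: (1 + 0.0202)^(150/360) = 1.0083676.
NZD growth factor: (1 + 0.1035)^(150/360) = 1.0418899.
CIP: F = S · (grow HKD)/(grow NZD) = 5.4712 × 1.0083676/1.0418899 = 5.295167 HKD per NZD.
Invert for NZD per HKD: 1 / 5.295167 = 0.18885.

0.18885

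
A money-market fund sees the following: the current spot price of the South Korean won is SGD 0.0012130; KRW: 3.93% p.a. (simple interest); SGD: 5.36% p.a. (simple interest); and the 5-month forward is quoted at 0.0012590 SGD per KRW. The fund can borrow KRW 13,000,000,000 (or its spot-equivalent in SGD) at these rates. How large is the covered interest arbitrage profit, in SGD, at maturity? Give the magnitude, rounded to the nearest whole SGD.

T = 5/12 years.
Invest the KRW and cover forward: 13,000,000,000 × 1.016375 × 0.0012590 = SGD 16,635,009.63.
Convert at spot and invest in SGD: 13,000,000,000 × 0.0012130 × 1.0223333333 = SGD 16,121,174.33.
The quoted forward overvalues KRW, so borrow SGD, buy KRW at spot, deposit the KRW at 3.93%, and sell the proceeds forward at 0.0012590.
Arbitrage profit = |16,635,009.63 − 16,121,174.33| = SGD 513,835.

SGD 513,835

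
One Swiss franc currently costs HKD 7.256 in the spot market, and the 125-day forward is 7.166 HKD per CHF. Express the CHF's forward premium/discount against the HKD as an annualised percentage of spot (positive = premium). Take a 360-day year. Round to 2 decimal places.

-3.57%

T = 125/360 years.
CHF trades forward at -1.24035% vs spot over the period.
Per annum: -0.0124035 / (125/360) = -0.035722 = -3.57%.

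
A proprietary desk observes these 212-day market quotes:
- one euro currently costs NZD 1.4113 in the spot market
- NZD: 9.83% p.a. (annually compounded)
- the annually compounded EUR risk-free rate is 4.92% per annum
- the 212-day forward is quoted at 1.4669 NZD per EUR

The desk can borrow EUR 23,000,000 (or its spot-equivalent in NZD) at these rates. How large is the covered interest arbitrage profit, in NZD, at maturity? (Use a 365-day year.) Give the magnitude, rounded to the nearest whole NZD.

NZD 416,429

T = 212/365 years.
Route A — deposit EUR, sell forward: 23,000,000 × 1.0282884253 × 1.4669 = NZD 34,693,114.69.
Route B — convert at spot, deposit NZD: 23,000,000 × 1.4113 × 1.0559701451 = NZD 34,276,685.31.
The quoted forward overvalues EUR, so borrow NZD, buy EUR at spot, deposit the EUR at 4.92%, and sell the proceeds forward at 1.4669.
The gap between the two covered legs is NZD 416,429.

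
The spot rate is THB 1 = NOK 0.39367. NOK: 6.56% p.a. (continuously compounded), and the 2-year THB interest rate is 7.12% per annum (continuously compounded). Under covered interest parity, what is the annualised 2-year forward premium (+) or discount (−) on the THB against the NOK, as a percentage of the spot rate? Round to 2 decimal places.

-0.56%

T = 2 years.
F = S · g_NOK/g_THB = 0.39367 × 1.1401958/1.1530378 = 0.38928549.
(F − S)/S ÷ T = (0.38928549 − 0.39367)/0.39367/2 = -0.005569 → -0.56%.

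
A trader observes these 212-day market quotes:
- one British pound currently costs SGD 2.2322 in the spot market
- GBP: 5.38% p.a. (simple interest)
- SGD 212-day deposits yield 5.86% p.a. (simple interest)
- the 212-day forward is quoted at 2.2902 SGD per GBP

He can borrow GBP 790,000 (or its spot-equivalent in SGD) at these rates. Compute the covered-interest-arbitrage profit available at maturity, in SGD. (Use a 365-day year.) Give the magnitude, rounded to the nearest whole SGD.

T = 212/365 years.
Route A — deposit GBP, sell forward: 790,000 × 1.031248219 × 2.2902 = SGD 1,865,794.09.
Route B — convert at spot, deposit SGD: 790,000 × 2.2322 × 1.034036164 = SGD 1,823,458.66.
The quoted forward overvalues GBP, so borrow SGD, buy GBP at spot, deposit the GBP at 5.38%, and sell the proceeds forward at 2.2902.
Arbitrage profit = |1,865,794.09 − 1,823,458.66| = SGD 42,335.

SGD 42,335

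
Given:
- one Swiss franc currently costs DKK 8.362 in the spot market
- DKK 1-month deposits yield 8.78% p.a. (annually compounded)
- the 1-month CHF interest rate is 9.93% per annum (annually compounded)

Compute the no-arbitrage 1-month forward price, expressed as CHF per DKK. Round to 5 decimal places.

T = 1/12 years.
Growth of 1 DKK over T: (1 + 0.0878)^(1/12) = 1.0070378.
CHF growth factor: (1 + 0.0993)^(1/12) = 1.0079207.
So F = 8.362 × 1.0070378 / 1.0079207 = 8.354675 (DKK/CHF).
Invert for CHF per DKK: 1 / 8.354675 = 0.11969.

0.11969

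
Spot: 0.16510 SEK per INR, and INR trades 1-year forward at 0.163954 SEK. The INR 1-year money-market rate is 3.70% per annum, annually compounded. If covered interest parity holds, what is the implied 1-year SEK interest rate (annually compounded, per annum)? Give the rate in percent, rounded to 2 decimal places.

T = 1 year.
F/S = 0.163954/0.1651 = 0.9930588 = (growth of SEK) / (growth of INR).
The INR side grows by (1 + 0.0370)^1 = 1.037000.
That pins the SEK growth at 1.029802.
Annualise: 1.029802^(1/1) − 1 = 0.029802 = 2.98%.

2.98%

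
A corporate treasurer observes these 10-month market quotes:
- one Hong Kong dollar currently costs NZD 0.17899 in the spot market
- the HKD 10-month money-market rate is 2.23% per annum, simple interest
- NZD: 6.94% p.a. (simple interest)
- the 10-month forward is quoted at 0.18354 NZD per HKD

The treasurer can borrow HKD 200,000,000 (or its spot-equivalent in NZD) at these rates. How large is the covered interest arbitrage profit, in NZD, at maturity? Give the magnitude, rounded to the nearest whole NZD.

NZD 478,161

T = 10/12 years.
Keep in HKD, deliver into the forward: 200,000,000·1.0185833333·0.18354 = NZD 37,390,157.00.
Swap to NZD now, deposit: 200,000,000·0.17899·1.0578333333 = NZD 37,868,317.67.
The quoted forward undervalues HKD, so borrow HKD, convert to NZD at spot, deposit the NZD at 6.94%, and buy HKD forward at 0.18354 to cover the loan.
The gap between the two covered legs is NZD 478,161.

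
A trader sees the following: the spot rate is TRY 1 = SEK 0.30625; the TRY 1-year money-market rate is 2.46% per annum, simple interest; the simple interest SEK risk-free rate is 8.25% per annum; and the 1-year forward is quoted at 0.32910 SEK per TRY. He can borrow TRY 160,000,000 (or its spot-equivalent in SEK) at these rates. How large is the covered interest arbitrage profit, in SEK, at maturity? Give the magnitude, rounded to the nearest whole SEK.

SEK 908,838

T = 1 year.
Route A — deposit TRY, sell forward: 160,000,000 × 1.024600 × 0.32910 = SEK 53,951,337.60.
Route B — convert at spot, deposit SEK: 160,000,000 × 0.30625 × 1.082500 = SEK 53,042,500.00.
The quoted forward overvalues TRY, so borrow SEK, buy TRY at spot, deposit the TRY at 2.46%, and sell the proceeds forward at 0.32910.
The gap between the two covered legs is SEK 908,838.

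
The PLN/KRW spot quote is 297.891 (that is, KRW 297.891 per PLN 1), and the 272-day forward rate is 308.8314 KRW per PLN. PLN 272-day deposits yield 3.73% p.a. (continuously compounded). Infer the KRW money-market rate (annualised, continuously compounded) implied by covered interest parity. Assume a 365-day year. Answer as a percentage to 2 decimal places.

8.57%

T = 272/365 years.
By CIP, F/S equals the KRW-to-PLN growth ratio: 308.8314/297.891 = 1.0367262.
PLN growth factor: e^(0.0373×272/365) = 1.0281861.
So the KRW growth factor = 1.0659475.
Take logs: ln 1.0659475 / (272/365) = 0.085700, so 8.57%.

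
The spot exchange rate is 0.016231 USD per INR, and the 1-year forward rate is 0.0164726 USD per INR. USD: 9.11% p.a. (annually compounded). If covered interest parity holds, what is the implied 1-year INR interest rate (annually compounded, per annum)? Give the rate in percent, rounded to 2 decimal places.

T = 1 year.
By CIP, F/S equals the USD-to-INR growth ratio: 0.0164726/0.016231 = 1.0148851.
The USD side grows by (1 + 0.0911)^1 = 1.091100.
Hence g_INR = 1.0750971.
r = 1.0750971^(1/1) − 1 = 0.075097 → 7.51%.

7.51%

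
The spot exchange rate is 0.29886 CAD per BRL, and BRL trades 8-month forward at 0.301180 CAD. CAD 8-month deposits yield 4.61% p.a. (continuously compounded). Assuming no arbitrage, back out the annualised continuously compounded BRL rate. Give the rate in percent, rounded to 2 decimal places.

3.45%

T = 8/12 years.
F/S = 0.30118/0.29886 = 1.0077628 = (growth of CAD) / (growth of BRL).
CAD growth factor: e^(0.0461×8/12) = 1.0312105.
Hence g_BRL = 1.0232671.
Take logs: ln 1.0232671 / (8/12) = 0.034501, so 3.45%.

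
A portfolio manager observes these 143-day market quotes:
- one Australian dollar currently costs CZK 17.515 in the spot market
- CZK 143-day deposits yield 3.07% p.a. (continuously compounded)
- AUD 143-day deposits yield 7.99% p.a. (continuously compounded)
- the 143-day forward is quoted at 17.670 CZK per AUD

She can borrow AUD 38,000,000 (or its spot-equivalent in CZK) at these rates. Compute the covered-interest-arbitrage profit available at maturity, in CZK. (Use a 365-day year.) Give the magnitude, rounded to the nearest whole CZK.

T = 143/365 years.
Invest the AUD and cover forward: 38,000,000 × 1.03179838817 × 17.670 = CZK 692,811,345.72.
Convert at spot and invest in CZK: 38,000,000 × 17.515 × 1.01210029454 = CZK 673,623,593.04.
The quoted forward overvalues AUD, so borrow CZK, buy AUD at spot, deposit the AUD at 7.99%, and sell the proceeds forward at 17.670.
The gap between the two covered legs is CZK 19,187,753.

CZK 19,187,753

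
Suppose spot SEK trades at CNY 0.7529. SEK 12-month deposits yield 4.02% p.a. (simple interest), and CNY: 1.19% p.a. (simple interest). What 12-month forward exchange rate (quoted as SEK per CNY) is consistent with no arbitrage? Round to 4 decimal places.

1.3653

T = 1 year.
Growth of 1 CNY over T: 1 + 0.0119×1 = 1.011900.
SEK growth factor: 1 + 0.0402×1 = 1.040200.
Forward (CNY per SEK) = 0.7529 × 1.011900 / 1.040200 = 0.7324164.
Invert for SEK per CNY: 1 / 0.7324164 = 1.3653.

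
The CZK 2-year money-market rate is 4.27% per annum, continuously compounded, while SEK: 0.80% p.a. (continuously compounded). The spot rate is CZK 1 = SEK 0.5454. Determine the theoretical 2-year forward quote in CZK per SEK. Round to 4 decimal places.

1.9653

T = 2 years.
Growth of 1 SEK over T: e^(0.0080×2) = 1.0161287.
CZK accumulates by e^(0.0427×2) = 1.0891526.
CIP: F = S · (grow SEK)/(grow CZK) = 0.5454 × 1.0161287/1.0891526 = 0.5088328 SEK per CZK.
Quoted the other way: 1/0.5088328 = 1.9653 CZK per SEK.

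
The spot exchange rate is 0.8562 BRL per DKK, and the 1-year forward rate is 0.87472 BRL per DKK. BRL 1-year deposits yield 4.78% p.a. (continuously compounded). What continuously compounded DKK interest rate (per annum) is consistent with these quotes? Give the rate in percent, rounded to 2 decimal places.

T = 1 year.
CIP gives F = S · g_BRL/g_DKK, so g_BRL/g_DKK = 0.87472/0.8562 = 1.0216305.
BRL growth factor: e^(0.0478×1) = 1.0489608.
That pins the DKK growth at 1.0267516.
r = ln(1.0267516)/1 = 0.026400 → 2.64%.

2.64%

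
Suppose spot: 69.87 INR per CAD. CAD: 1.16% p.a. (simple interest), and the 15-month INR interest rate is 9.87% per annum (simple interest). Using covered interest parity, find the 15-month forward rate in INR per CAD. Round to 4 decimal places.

77.3684

T = 15/12 years.
INR growth factor: 1 + 0.0987×15/12 = 1.123375.
CAD growth factor: 1 + 0.0116×15/12 = 1.014500.
Forward (INR per CAD) = 69.87 × 1.123375 / 1.014500 = 77.368370.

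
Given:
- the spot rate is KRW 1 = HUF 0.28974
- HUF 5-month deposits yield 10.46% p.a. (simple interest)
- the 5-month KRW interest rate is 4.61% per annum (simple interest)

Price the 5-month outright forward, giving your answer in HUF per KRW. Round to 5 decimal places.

T = 5/12 years.
HUF growth factor: 1 + 0.1046×5/12 = 1.0435833.
KRW growth factor: 1 + 0.0461×5/12 = 1.0192083.
CIP: F = S · (grow HUF)/(grow KRW) = 0.28974 × 1.0435833/1.0192083 = 0.2966693 HUF per KRW.

0.29667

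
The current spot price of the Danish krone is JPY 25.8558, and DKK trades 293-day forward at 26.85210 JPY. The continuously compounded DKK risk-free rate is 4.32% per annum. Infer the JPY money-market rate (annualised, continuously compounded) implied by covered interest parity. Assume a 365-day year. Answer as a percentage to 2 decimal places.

9.03%

T = 293/365 years.
CIP gives F = S · g_JPY/g_DKK, so g_JPY/g_DKK = 26.8521/25.8558 = 1.0385329.
DKK growth factor: e^(0.0432×293/365) = 1.0352867.
So the JPY growth factor = 1.0751793.
Take logs: ln 1.0751793 / (293/365) = 0.090300, so 9.03%.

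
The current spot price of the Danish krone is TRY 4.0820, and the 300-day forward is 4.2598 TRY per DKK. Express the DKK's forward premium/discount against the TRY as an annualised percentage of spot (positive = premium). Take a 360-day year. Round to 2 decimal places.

+5.23%

T = 300/360 years.
DKK trades forward at +4.35571% vs spot over the period.
Annualise by dividing by T: 0.0435571 / (300/360) = 0.052269 → 5.23%.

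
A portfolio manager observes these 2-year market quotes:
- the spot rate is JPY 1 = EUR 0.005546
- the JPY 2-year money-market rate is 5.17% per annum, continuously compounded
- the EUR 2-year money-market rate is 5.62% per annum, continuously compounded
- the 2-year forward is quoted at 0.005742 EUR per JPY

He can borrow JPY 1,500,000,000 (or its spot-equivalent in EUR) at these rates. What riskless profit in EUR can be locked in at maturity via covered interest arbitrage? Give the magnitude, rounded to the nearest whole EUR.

EUR 242,625

T = 2 years.
Route A — deposit JPY, sell forward: 1,500,000,000 × 1.108934894 × 0.005742 = EUR 9,551,256.24.
Route B — convert at spot, deposit EUR: 1,500,000,000 × 0.005546 × 1.118960355 = EUR 9,308,631.19.
The quoted forward overvalues JPY, so borrow EUR, buy JPY at spot, deposit the JPY at 5.17%, and sell the proceeds forward at 0.005742.
Profit = 9,551,256.24 − 9,308,631.19 = EUR 242,625.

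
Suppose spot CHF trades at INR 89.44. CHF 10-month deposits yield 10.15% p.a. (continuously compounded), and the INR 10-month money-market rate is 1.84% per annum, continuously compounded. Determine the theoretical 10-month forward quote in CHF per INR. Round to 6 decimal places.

0.011982

T = 10/12 years.
Growth of 1 INR over T: e^(0.0184×10/12) = 1.0154515.
Growth of 1 CHF over T: e^(0.1015×10/12) = 1.0882635.
So F = 89.44 × 1.0154515 / 1.0882635 = 83.45587 (INR/CHF).
Quoted the other way: 1/83.45587 = 0.011982 CHF per INR.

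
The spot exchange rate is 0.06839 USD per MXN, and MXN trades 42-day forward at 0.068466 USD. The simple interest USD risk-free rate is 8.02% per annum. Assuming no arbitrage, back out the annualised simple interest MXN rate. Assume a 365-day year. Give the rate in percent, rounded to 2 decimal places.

7.05%

T = 42/365 years.
CIP gives F = S · g_USD/g_MXN, so g_USD/g_MXN = 0.068466/0.06839 = 1.0011113.
USD growth factor: 1 + 0.0802×42/365 = 1.0092285.
Hence g_MXN = 1.0081082.
(1.0081082 − 1)/T = 0.070464, i.e. 7.05%.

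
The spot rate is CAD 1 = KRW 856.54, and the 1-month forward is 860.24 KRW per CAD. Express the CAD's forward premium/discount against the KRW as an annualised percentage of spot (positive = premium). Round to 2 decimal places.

T = 1/12 years.
Period premium: (860.24 − 856.54)/856.54 = 0.0043197.
Per annum: 0.0043197 / (1/12) = 0.051836 = 5.18%.

+5.18%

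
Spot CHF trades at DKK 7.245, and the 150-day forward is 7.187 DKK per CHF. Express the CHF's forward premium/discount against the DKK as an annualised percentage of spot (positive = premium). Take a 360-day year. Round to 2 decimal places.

-1.92%

T = 150/360 years.
(F − S)/S = (7.187 − 7.245)/7.245 = -0.0080055.
Per annum: -0.0080055 / (150/360) = -0.019213 = -1.92%.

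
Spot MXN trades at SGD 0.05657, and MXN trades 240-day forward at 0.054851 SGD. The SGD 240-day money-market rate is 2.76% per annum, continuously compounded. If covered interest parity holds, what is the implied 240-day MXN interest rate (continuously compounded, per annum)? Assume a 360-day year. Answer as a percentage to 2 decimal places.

T = 240/360 years.
CIP gives F = S · g_SGD/g_MXN, so g_SGD/g_MXN = 0.054851/0.05657 = 0.9696129.
The SGD side grows by e^(0.0276×240/360) = 1.0185703.
So the MXN growth factor = 1.0504917.
r = ln(1.0504917)/(240/360) = 0.073888 → 7.39%.

7.39%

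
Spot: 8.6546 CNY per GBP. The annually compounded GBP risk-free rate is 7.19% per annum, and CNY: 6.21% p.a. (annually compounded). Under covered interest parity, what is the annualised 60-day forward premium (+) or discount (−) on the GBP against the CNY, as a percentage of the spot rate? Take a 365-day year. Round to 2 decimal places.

-0.92%

T = 60/365 years.
F = S · g_CNY/g_GBP = 8.6546 × 1.009953/1.011479 = 8.6415430.
Annualised premium = (F − S)/S × (1/T) = (8.6415430 − 8.6546)/8.6546 ÷ (60/365) = -0.92%.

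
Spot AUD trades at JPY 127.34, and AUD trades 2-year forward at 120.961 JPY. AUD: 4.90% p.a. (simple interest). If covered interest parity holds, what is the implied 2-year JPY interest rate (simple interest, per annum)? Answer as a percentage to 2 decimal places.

T = 2 years.
F/S = 120.961/127.34 = 0.9499058 = (growth of JPY) / (growth of AUD).
The AUD side grows by 1 + 0.0490×2 = 1.098000.
So the JPY growth factor = 1.0429966.
r = (1.0429966 − 1)/2 = 0.021498 → 2.15%.

2.15%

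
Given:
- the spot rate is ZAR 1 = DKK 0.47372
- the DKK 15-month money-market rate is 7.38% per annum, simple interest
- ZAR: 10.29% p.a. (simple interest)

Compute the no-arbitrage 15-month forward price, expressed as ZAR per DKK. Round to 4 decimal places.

T = 15/12 years.
DKK accumulates by 1 + 0.0738×15/12 = 1.092250.
ZAR growth factor: 1 + 0.1029×15/12 = 1.128625.
Forward (DKK per ZAR) = 0.47372 × 1.092250 / 1.128625 = 0.4584522.
Quoted the other way: 1/0.4584522 = 2.1813 ZAR per DKK.

2.1813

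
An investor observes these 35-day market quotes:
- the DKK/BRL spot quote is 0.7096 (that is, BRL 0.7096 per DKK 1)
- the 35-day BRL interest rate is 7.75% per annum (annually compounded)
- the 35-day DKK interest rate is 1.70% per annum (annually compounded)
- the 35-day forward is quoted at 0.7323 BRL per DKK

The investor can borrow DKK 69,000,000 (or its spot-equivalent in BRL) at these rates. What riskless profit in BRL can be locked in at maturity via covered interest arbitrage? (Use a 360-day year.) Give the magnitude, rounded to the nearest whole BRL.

BRL 1,292,566

T = 35/360 years.
Invest the DKK and cover forward: 69,000,000 × 1.0016402301 × 0.7323 = BRL 50,611,578.69.
Convert at spot and invest in BRL: 69,000,000 × 0.7096 × 1.007283407 = BRL 49,319,013.09.
The quoted forward overvalues DKK, so borrow BRL, buy DKK at spot, deposit the DKK at 1.70%, and sell the proceeds forward at 0.7323.
The gap between the two covered legs is BRL 1,292,566.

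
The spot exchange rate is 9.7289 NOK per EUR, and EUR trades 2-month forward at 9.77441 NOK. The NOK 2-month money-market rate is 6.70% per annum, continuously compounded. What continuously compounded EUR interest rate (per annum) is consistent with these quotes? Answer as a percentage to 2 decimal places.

3.90%

T = 2/12 years.
By CIP, F/S equals the NOK-to-EUR growth ratio: 9.77441/9.7289 = 1.0046778.
NOK growth factor: e^(0.0670×2/12) = 1.0112292.
Hence g_EUR = 1.0065209.
Take logs: ln 1.0065209 / (2/12) = 0.038998, so 3.90%.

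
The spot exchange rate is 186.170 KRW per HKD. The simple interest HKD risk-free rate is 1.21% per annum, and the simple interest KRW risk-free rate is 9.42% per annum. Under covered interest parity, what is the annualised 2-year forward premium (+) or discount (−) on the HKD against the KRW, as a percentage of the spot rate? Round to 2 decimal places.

+8.02%

T = 2 years.
No-arbitrage forward: 186.17 × 1.188400 / 1.024200 = 216.016821 KRW/HKD.
Annualised premium = (F − S)/S × (1/T) = (216.016821 − 186.17)/186.17 ÷ 2 = 8.02%.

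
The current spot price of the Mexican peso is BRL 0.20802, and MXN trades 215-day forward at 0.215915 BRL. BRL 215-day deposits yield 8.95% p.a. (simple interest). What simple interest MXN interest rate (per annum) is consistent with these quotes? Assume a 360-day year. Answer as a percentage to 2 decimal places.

2.50%

T = 215/360 years.
F/S = 0.215915/0.20802 = 1.0379531 = (growth of BRL) / (growth of MXN).
BRL growth factor: 1 + 0.0895×215/360 = 1.0534514.
So the MXN growth factor = 1.0149316.
(1.0149316 − 1)/T = 0.025002, i.e. 2.50%.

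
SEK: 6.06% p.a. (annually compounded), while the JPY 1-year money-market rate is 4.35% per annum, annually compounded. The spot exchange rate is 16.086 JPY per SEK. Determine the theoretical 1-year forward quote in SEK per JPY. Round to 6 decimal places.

T = 1 year.
JPY growth factor: (1 + 0.0435)^1 = 1.043500.
SEK accumulates by (1 + 0.0606)^1 = 1.060600.
So F = 16.086 × 1.043500 / 1.060600 = 15.82665 (JPY/SEK).
Invert for SEK per JPY: 1 / 15.82665 = 0.063185.

0.063185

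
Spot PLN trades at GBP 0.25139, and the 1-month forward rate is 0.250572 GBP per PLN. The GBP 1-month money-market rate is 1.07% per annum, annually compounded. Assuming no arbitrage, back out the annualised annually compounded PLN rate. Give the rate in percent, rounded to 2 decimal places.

5.10%

T = 1/12 years.
By CIP, F/S equals the GBP-to-PLN growth ratio: 0.250572/0.25139 = 0.9967461.
GBP growth factor: (1 + 0.0107)^(1/12) = 1.0008873.
So the PLN growth factor = 1.0041547.
r = 1.0041547^(12/1) − 1 = 0.051012 → 5.10%.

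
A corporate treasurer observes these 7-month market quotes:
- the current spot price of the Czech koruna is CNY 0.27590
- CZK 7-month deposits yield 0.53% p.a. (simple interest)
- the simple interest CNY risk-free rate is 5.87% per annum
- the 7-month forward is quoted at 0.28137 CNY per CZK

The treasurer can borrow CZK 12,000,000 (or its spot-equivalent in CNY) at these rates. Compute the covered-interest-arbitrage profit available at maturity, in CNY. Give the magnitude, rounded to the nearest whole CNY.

T = 7/12 years.
Invest the CZK and cover forward: 12,000,000 × 1.003091667 × 0.28137 = CNY 3,386,878.83.
Convert at spot and invest in CNY: 12,000,000 × 0.27590 × 1.034241667 = CNY 3,424,167.31.
The quoted forward undervalues CZK, so borrow CZK, convert to CNY at spot, deposit the CNY at 5.87%, and buy CZK forward at 0.28137 to cover the loan.
Profit = 3,424,167.31 − 3,386,878.83 = CNY 37,288.

CNY 37,288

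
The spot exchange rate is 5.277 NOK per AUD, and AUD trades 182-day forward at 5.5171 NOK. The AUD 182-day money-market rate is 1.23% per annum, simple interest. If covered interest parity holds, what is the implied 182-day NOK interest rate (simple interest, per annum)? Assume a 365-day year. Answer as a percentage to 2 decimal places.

T = 182/365 years.
CIP gives F = S · g_NOK/g_AUD, so g_NOK/g_AUD = 5.5171/5.277 = 1.0454993.
AUD growth factor: 1 + 0.0123×182/365 = 1.0061332.
So the NOK growth factor = 1.0519116.
r = (1.0519116 − 1)/(182/365) = 0.104108 → 10.41%.

10.41%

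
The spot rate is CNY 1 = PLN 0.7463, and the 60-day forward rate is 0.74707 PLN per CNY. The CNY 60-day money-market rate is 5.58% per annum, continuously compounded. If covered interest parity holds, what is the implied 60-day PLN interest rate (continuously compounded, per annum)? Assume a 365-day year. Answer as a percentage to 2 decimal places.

T = 60/365 years.
CIP gives F = S · g_PLN/g_CNY, so g_PLN/g_CNY = 0.74707/0.7463 = 1.0010318.
The CNY side grows by e^(0.0558×60/365) = 1.0092148.
Hence g_PLN = 1.0102561.
r = ln(1.0102561)/(60/365) = 0.062074 → 6.21%.

6.21%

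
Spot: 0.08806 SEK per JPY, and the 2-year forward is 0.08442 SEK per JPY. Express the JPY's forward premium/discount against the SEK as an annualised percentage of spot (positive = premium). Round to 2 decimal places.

T = 2 years.
JPY trades forward at -4.13355% vs spot over the period.
Per annum: -0.0413355 / 2 = -0.020668 = -2.07%.

-2.07%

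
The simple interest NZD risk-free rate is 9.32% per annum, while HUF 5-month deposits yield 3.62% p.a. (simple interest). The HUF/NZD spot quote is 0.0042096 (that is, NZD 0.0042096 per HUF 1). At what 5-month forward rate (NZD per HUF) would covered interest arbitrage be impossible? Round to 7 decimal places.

T = 5/12 years.
NZD accumulates by 1 + 0.0932×5/12 = 1.0388333.
Growth of 1 HUF over T: 1 + 0.0362×5/12 = 1.0150833.
So F = 0.0042096 × 1.0388333 / 1.0150833 = 0.004308092 (NZD/HUF).

0.0043081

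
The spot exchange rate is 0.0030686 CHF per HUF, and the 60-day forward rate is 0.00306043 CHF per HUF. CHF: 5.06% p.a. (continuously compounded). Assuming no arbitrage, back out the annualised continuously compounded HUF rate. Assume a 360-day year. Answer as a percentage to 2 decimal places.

6.66%

T = 60/360 years.
By CIP, F/S equals the CHF-to-HUF growth ratio: 0.00306043/0.0030686 = 0.9973375.
The CHF side grows by e^(0.0506×60/360) = 1.008469.
So the HUF growth factor = 1.0111612.
Take logs: ln 1.0111612 / (60/360) = 0.066596, so 6.66%.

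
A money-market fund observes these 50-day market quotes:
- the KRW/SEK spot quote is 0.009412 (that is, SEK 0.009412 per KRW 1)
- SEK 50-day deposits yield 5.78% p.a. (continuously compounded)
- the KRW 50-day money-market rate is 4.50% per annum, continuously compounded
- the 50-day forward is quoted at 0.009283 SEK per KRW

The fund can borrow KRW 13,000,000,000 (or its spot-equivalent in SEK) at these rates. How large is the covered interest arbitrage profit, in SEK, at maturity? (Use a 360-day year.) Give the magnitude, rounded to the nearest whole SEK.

SEK 1,906,594

T = 50/360 years.
Keep in KRW, deliver into the forward: 13,000,000,000·1.006269572·0.009283 = SEK 121,435,605.68.
Swap to SEK now, deposit: 13,000,000,000·0.009412·1.00806008678 = SEK 123,342,199.98.
The quoted forward undervalues KRW, so borrow KRW, convert to SEK at spot, deposit the SEK at 5.78%, and buy KRW forward at 0.009283 to cover the loan.
Profit = 123,342,199.98 − 121,435,605.68 = SEK 1,906,594.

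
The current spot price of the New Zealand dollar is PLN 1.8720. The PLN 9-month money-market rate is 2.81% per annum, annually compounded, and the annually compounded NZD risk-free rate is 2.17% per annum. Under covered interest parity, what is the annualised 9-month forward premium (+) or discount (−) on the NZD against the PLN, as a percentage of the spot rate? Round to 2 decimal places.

+0.63%

T = 9/12 years.
CIP forward (PLN per NZD) = 1.872 × 1.0210018/1.0162312 = 1.8807879.
Annualised premium = (F − S)/S × (1/T) = (1.8807879 − 1.872)/1.872 ÷ (9/12) = 0.63%.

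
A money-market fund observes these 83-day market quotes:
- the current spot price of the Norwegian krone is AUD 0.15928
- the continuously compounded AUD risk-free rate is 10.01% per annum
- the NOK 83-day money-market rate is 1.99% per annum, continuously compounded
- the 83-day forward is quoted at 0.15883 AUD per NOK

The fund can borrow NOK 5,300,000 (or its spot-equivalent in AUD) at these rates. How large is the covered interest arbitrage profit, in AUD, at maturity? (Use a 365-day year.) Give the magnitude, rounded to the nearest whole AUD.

AUD 18,003

T = 83/365 years.
Route A — deposit NOK, sell forward: 5,300,000 × 1.00453546 × 0.15883 = AUD 845,616.95.
Route B — convert at spot, deposit AUD: 5,300,000 × 0.15928 × 1.02302351 = AUD 863,620.08.
The quoted forward undervalues NOK, so borrow NOK, convert to AUD at spot, deposit the AUD at 10.01%, and buy NOK forward at 0.15883 to cover the loan.
Profit = 863,620.08 − 845,616.95 = AUD 18,003.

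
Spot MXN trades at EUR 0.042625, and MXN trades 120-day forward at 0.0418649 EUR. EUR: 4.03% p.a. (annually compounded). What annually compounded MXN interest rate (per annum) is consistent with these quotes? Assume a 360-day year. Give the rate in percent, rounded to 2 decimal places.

9.80%

T = 120/360 years.
CIP gives F = S · g_EUR/g_MXN, so g_EUR/g_MXN = 0.0418649/0.042625 = 0.9821677.
The EUR side grows by (1 + 0.0403)^(120/360) = 1.0132568.
So the MXN growth factor = 1.0316536.
Annualise: 1.0316536^(360/120) − 1 = 0.097998 = 9.80%.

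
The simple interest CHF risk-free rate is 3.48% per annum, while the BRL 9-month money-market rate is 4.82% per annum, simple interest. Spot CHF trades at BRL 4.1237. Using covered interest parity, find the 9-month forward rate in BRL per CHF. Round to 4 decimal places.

T = 9/12 years.
BRL growth factor: 1 + 0.0482×9/12 = 1.036150.
CHF growth factor: 1 + 0.0348×9/12 = 1.026100.
Forward (BRL per CHF) = 4.1237 × 1.036150 / 1.026100 = 4.164089.

4.1641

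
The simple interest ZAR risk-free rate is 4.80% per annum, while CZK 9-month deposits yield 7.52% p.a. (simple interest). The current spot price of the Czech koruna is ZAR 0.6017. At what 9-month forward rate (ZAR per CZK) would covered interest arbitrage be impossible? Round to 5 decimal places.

0.59008

T = 9/12 years.
Growth of 1 ZAR over T: 1 + 0.0480×9/12 = 1.036000.
CZK growth factor: 1 + 0.0752×9/12 = 1.056400.
CIP: F = S · (grow ZAR)/(grow CZK) = 0.6017 × 1.036000/1.056400 = 0.5900807 ZAR per CZK.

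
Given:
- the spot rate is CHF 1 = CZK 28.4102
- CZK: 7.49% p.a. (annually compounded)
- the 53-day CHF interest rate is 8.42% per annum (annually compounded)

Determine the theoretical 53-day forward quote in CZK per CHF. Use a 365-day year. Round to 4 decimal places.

28.3747

T = 53/365 years.
CZK accumulates by (1 + 0.0749)^(53/365) = 1.01054304.
Growth of 1 CHF over T: (1 + 0.0842)^(53/365) = 1.01180793.
So F = 28.4102 × 1.01054304 / 1.01180793 = 28.374684 (CZK/CHF).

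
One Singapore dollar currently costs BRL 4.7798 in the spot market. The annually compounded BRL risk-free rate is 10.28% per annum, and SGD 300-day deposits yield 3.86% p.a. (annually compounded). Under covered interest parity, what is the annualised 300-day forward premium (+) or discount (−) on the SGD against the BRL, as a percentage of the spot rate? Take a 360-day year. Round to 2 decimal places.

+6.15%

T = 300/360 years.
F = S · g_BRL/g_SGD = 4.7798 × 1.0849606/1.0320647 = 5.0247767.
(F − S)/S ÷ T = (5.0247767 − 4.7798)/4.7798/(300/360) = 0.061503 → 6.15%.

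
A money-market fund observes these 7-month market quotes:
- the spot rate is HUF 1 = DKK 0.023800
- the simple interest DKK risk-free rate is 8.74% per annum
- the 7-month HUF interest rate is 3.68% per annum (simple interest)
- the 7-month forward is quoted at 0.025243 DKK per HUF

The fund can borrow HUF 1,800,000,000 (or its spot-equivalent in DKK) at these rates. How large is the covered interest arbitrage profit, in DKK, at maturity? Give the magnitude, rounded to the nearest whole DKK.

DKK 1,388,664

T = 7/12 years.
Route A — deposit HUF, sell forward: 1,800,000,000 × 1.0214666667 × 0.025243 = DKK 46,412,789.52.
Route B — convert at spot, deposit DKK: 1,800,000,000 × 0.023800 × 1.0509833333 = DKK 45,024,126.00.
The quoted forward overvalues HUF, so borrow DKK, buy HUF at spot, deposit the HUF at 3.68%, and sell the proceeds forward at 0.025243.
The gap between the two covered legs is DKK 1,388,664.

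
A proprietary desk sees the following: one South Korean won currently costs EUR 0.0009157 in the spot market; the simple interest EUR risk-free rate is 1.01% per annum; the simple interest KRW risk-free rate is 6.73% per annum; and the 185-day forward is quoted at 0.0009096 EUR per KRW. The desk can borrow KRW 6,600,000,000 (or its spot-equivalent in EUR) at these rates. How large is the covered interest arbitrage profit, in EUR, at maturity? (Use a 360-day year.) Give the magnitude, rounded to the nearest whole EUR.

T = 185/360 years.
Keep in KRW, deliver into the forward: 6,600,000,000·1.034584722·0.0009096 = EUR 6,210,984.54.
Swap to EUR now, deposit: 6,600,000,000·0.0009157·1.005190278 = EUR 6,074,988.07.
The quoted forward overvalues KRW, so borrow EUR, buy KRW at spot, deposit the KRW at 6.73%, and sell the proceeds forward at 0.0009096.
The gap between the two covered legs is EUR 135,996.

EUR 135,996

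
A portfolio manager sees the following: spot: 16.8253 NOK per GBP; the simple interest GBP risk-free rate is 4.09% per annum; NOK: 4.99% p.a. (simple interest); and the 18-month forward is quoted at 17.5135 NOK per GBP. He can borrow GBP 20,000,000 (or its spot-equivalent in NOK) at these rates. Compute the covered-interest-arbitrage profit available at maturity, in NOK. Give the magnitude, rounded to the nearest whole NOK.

NOK 10,065,590

T = 18/12 years.
Route A — deposit GBP, sell forward: 20,000,000 × 1.061350 × 17.5135 = NOK 371,759,064.50.
Route B — convert at spot, deposit NOK: 20,000,000 × 16.8253 × 1.074850 = NOK 361,693,474.10.
The quoted forward overvalues GBP, so borrow NOK, buy GBP at spot, deposit the GBP at 4.09%, and sell the proceeds forward at 17.5135.
Arbitrage profit = |371,759,064.50 − 361,693,474.10| = NOK 10,065,590.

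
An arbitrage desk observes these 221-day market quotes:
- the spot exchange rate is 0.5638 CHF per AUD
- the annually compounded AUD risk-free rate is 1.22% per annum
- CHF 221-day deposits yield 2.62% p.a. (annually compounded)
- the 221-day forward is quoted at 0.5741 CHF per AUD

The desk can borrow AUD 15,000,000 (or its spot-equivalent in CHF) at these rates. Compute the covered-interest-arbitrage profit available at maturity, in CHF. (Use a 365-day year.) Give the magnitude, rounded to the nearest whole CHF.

T = 221/365 years.
Route A — deposit AUD, sell forward: 15,000,000 × 1.007369172 × 0.5741 = CHF 8,674,959.62.
Route B — convert at spot, deposit CHF: 15,000,000 × 0.5638 × 1.015782558 = CHF 8,590,473.09.
The quoted forward overvalues AUD, so borrow CHF, buy AUD at spot, deposit the AUD at 1.22%, and sell the proceeds forward at 0.5741.
The gap between the two covered legs is CHF 84,487.

CHF 84,487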